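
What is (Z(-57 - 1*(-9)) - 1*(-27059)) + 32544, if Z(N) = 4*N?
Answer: 59411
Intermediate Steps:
(Z(-57 - 1*(-9)) - 1*(-27059)) + 32544 = (4*(-57 - 1*(-9)) - 1*(-27059)) + 32544 = (4*(-57 + 9) + 27059) + 32544 = (4*(-48) + 27059) + 32544 = (-192 + 27059) + 32544 = 26867 + 32544 = 59411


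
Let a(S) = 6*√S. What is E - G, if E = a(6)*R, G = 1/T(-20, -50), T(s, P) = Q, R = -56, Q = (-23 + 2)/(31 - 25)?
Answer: 2/7 - 336*√6 ≈ -822.74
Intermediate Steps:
Q = -7/2 (Q = -21/6 = -21*⅙ = -7/2 ≈ -3.5000)
T(s, P) = -7/2
G = -2/7 (G = 1/(-7/2) = -2/7 ≈ -0.28571)
E = -336*√6 (E = (6*√6)*(-56) = -336*√6 ≈ -823.03)
E - G = -336*√6 - 1*(-2/7) = -336*√6 + 2/7 = 2/7 - 336*√6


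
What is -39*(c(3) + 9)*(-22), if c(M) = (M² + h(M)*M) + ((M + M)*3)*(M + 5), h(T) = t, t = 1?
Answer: 141570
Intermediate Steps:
h(T) = 1
c(M) = M + M² + 6*M*(5 + M) (c(M) = (M² + 1*M) + ((M + M)*3)*(M + 5) = (M² + M) + ((2*M)*3)*(5 + M) = (M + M²) + (6*M)*(5 + M) = (M + M²) + 6*M*(5 + M) = M + M² + 6*M*(5 + M))
-39*(c(3) + 9)*(-22) = -39*(3*(31 + 7*3) + 9)*(-22) = -39*(3*(31 + 21) + 9)*(-22) = -39*(3*52 + 9)*(-22) = -39*(156 + 9)*(-22) = -39*165*(-22) = -6435*(-22) = 141570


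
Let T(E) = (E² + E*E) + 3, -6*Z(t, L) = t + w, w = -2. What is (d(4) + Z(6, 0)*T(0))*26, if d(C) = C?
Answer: 52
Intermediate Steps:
Z(t, L) = ⅓ - t/6 (Z(t, L) = -(t - 2)/6 = -(-2 + t)/6 = ⅓ - t/6)
T(E) = 3 + 2*E² (T(E) = (E² + E²) + 3 = 2*E² + 3 = 3 + 2*E²)
(d(4) + Z(6, 0)*T(0))*26 = (4 + (⅓ - ⅙*6)*(3 + 2*0²))*26 = (4 + (⅓ - 1)*(3 + 2*0))*26 = (4 - 2*(3 + 0)/3)*26 = (4 - ⅔*3)*26 = (4 - 2)*26 = 2*26 = 52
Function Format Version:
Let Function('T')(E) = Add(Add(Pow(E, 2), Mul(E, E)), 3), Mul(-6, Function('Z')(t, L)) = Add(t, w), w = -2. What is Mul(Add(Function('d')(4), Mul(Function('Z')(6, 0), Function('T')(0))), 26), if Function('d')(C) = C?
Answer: 52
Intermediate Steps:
Function('Z')(t, L) = Add(Rational(1, 3), Mul(Rational(-1, 6), t)) (Function('Z')(t, L) = Mul(Rational(-1, 6), Add(t, -2)) = Mul(Rational(-1, 6), Add(-2, t)) = Add(Rational(1, 3), Mul(Rational(-1, 6), t)))
Function('T')(E) = Add(3, Mul(2, Pow(E, 2))) (Function('T')(E) = Add(Add(Pow(E, 2), Pow(E, 2)), 3) = Add(Mul(2, Pow(E, 2)), 3) = Add(3, Mul(2, Pow(E, 2))))
Mul(Add(Function('d')(4), Mul(Function('Z')(6, 0), Function('T')(0))), 26) = Mul(Add(4, Mul(Add(Rational(1, 3), Mul(Rational(-1, 6), 6)), Add(3, Mul(2, Pow(0, 2))))), 26) = Mul(Add(4, Mul(Add(Rational(1, 3), -1), Add(3, Mul(2, 0)))), 26) = Mul(Add(4, Mul(Rational(-2, 3), Add(3, 0))), 26) = Mul(Add(4, Mul(Rational(-2, 3), 3)), 26) = Mul(Add(4, -2), 26) = Mul(2, 26) = 52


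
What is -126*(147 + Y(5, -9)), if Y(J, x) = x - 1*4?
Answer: -16884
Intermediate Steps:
Y(J, x) = -4 + x (Y(J, x) = x - 4 = -4 + x)
-126*(147 + Y(5, -9)) = -126*(147 + (-4 - 9)) = -126*(147 - 13) = -126*134 = -16884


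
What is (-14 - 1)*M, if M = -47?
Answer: 705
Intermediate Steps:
(-14 - 1)*M = (-14 - 1)*(-47) = -15*(-47) = 705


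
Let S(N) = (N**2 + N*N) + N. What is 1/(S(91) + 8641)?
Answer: 1/25294 ≈ 3.9535e-5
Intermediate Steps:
S(N) = N + 2*N**2 (S(N) = (N**2 + N**2) + N = 2*N**2 + N = N + 2*N**2)
1/(S(91) + 8641) = 1/(91*(1 + 2*91) + 8641) = 1/(91*(1 + 182) + 8641) = 1/(91*183 + 8641) = 1/(16653 + 8641) = 1/25294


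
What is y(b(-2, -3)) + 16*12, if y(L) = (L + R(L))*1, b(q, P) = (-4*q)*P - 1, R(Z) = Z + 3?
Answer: 145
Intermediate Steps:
R(Z) = 3 + Z
b(q, P) = -1 - 4*P*q (b(q, P) = -4*P*q - 1 = -1 - 4*P*q)
y(L) = 3 + 2*L (y(L) = (L + (3 + L))*1 = (3 + 2*L)*1 = 3 + 2*L)
y(b(-2, -3)) + 16*12 = (3 + 2*(-1 - 4*(-3)*(-2))) + 16*12 = (3 + 2*(-1 - 24)) + 192 = (3 + 2*(-25)) + 192 = (3 - 50) + 192 = -47 + 192 = 145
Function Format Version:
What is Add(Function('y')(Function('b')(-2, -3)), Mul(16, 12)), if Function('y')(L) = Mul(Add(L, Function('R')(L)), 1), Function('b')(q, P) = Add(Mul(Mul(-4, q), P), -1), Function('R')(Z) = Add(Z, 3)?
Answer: 145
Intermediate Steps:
Function('R')(Z) = Add(3, Z)
Function('b')(q, P) = Add(-1, Mul(-4, P, q)) (Function('b')(q, P) = Add(Mul(-4, P, q), -1) = Add(-1, Mul(-4, P, q)))
Function('y')(L) = Add(3, Mul(2, L)) (Function('y')(L) = Mul(Add(L, Add(3, L)), 1) = Mul(Add(3, Mul(2, L)), 1) = Add(3, Mul(2, L)))
Add(Function('y')(Function('b')(-2, -3)), Mul(16, 12)) = Add(Add(3, Mul(2, Add(-1, Mul(-4, -3, -2)))), Mul(16, 12)) = Add(Add(3, Mul(2, Add(-1, -24))), 192) = Add(Add(3, Mul(2, -25)), 192) = Add(Add(3, -50), 192) = Add(-47, 192) = 145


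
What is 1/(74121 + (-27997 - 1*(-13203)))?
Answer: 1/59327 ≈ 1.6856e-5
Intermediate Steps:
1/(74121 + (-27997 - 1*(-13203))) = 1/(74121 + (-27997 + 13203)) = 1/(74121 - 14794) = 1/59327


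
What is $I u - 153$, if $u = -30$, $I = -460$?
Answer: $13647$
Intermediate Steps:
$I u - 153 = \left(-460\right) \left(-30\right) - 153 = 13800 - 153 = 13647$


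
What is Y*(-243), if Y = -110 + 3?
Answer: 26001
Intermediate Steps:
Y = -107
Y*(-243) = -107*(-243) = 26001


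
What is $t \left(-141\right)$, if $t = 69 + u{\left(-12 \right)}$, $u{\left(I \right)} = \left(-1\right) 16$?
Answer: $-7473$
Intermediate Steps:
$u{\left(I \right)} = -16$
$t = 53$ ($t = 69 - 16 = 53$)
$t \left(-141\right) = 53 \left(-141\right) = -7473$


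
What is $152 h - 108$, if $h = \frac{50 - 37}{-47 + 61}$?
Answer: $\frac{232}{7} \approx 33.143$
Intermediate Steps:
$h = \frac{13}{14} \approx 0.92857$
$152 h - 108 = 152 \cdot \frac{13}{14} - 108 = \frac{988}{7} - 108 = \frac{232}{7}$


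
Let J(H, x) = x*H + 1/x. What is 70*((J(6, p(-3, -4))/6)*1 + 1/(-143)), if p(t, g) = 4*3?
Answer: 4326805/5148 ≈ 840.48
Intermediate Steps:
p(t, g) = 12
J(H, x) = 1/x + H*x (J(H, x) = H*x + 1/x = 1/x + H*x)
70*((J(6, p(-3, -4))/6)*1 + 1/(-143)) = 70*(((1/12 + 6*12)/6)*1 + 1/(-143)) = 70*(((1/12 + 72)*(⅙))*1 - 1/143) = 70*(((865/12)*(⅙))*1 - 1/143) = 70*((865/72)*1 - 1/143) = 70*(865/72 - 1/143) = 70*(123623/10296) = 4326805/5148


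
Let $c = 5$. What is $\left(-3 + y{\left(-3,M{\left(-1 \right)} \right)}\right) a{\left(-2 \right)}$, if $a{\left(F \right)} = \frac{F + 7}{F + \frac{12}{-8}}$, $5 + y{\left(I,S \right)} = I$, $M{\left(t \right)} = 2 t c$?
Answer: $\frac{110}{7} \approx 15.714$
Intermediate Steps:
$M{\left(t \right)} = 10 t$ ($M{\left(t \right)} = 2 t 5 = 10 t$)
$y{\left(I,S \right)} = -5 + I$
$a{\left(F \right)} = \frac{7 + F}{- \frac{3}{2} + F}$ ($a{\left(F \right)} = \frac{7 + F}{F + 12 \left(- \frac{1}{8}\right)} = \frac{7 + F}{F - \frac{3}{2}} = \frac{7 + F}{- \frac{3}{2} + F}$)
$\left(-3 + y{\left(-3,M{\left(-1 \right)} \right)}\right) a{\left(-2 \right)} = \left(-3 - 8\right) \frac{2 \left(7 - 2\right)}{-3 + 2 \left(-2\right)} = \left(-3 - 8\right) 2 \frac{1}{-3 - 4} \cdot 5 = - 11 \cdot 2 \frac{1}{-7} \cdot 5 = - 11 \cdot 2 \left(- \frac{1}{7}\right) 5 = \left(-11\right) \left(- \frac{10}{7}\right) = \frac{110}{7}$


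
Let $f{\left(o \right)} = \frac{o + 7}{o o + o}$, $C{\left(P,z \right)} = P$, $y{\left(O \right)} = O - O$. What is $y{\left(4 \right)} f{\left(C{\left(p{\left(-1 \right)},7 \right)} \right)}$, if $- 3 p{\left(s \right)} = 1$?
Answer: $0$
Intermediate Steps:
$p{\left(s \right)} = - \frac{1}{3}$ ($p{\left(s \right)} = \left(- \frac{1}{3}\right) 1 = - \frac{1}{3}$)
$y{\left(O \right)} = 0$
$f{\left(o \right)} = \frac{7 + o}{o + o^{2}}$ ($f{\left(o \right)} = \frac{7 + o}{o^{2} + o} = \frac{7 + o}{o + o^{2}}$)
$y{\left(4 \right)} f{\left(C{\left(p{\left(-1 \right)},7 \right)} \right)} = 0 \frac{7 - \frac{1}{3}}{\left(- \frac{1}{3}\right) \left(1 - \frac{1}{3}\right)} = 0 \left(\left(-3\right) \frac{1}{\frac{2}{3}} \cdot \frac{20}{3}\right) = 0 \left(\left(-3\right) \frac{3}{2} \cdot \frac{20}{3}\right) = 0 \left(-30\right) = 0$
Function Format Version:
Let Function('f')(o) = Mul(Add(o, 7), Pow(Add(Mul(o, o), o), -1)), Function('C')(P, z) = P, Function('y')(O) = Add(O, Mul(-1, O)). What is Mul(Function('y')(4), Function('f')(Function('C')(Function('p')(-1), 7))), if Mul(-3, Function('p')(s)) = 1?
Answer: 0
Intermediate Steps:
Function('p')(s) = Rational(-1, 3) (Function('p')(s) = Mul(Rational(-1, 3), 1) = Rational(-1, 3))
Function('y')(O) = 0
Function('f')(o) = Mul(Pow(Add(o, Pow(o, 2)), -1), Add(7, o)) (Function('f')(o) = Mul(Add(7, o), Pow(Add(Pow(o, 2), o), -1)) = Mul(Add(7, o), Pow(Add(o, Pow(o, 2)), -1)) = Mul(Pow(Add(o, Pow(o, 2)), -1), Add(7, o)))
Mul(Function('y')(4), Function('f')(Function('C')(Function('p')(-1), 7))) = Mul(0, Mul(Pow(Rational(-1, 3), -1), Pow(Add(1, Rational(-1, 3)), -1), Add(7, Rational(-1, 3)))) = Mul(0, Mul(-3, Pow(Rational(2, 3), -1), Rational(20, 3))) = Mul(0, Mul(-3, Rational(3, 2), Rational(20, 3))) = Mul(0, -30) = 0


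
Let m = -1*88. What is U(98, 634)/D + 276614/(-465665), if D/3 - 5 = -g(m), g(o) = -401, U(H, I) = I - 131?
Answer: -102686357/567179970 ≈ -0.18105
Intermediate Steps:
m = -88
U(H, I) = -131 + I
D = 1218 (D = 15 + 3*(-1*(-401)) = 15 + 3*401 = 15 + 1203 = 1218)
U(98, 634)/D + 276614/(-465665) = (-131 + 634)/1218 + 276614/(-465665) = 503*(1/1218) + 276614*(-1/465665) = 503/1218 - 276614/465665 = -102686357/567179970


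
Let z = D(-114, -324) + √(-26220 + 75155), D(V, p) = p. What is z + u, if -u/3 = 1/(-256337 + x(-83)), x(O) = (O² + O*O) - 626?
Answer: -78791937/243185 + √48935 ≈ -102.79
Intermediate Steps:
x(O) = -626 + 2*O² (x(O) = (O² + O²) - 626 = 2*O² - 626 = -626 + 2*O²)
z = -324 + √48935 (z = -324 + √(-26220 + 75155) = -324 + √48935 ≈ -102.79)
u = 3/243185 (u = -3/(-256337 + (-626 + 2*(-83)²)) = -3/(-256337 + (-626 + 2*6889)) = -3/(-256337 + (-626 + 13778)) = -3/(-256337 + 13152) = -3/(-243185) = -3*(-1/243185) = 3/243185 ≈ 1.2336e-5)
z + u = (-324 + √48935) + 3/243185 = -78791937/243185 + √48935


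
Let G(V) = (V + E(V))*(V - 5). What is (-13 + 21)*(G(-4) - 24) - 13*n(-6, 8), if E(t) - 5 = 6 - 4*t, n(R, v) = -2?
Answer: -1822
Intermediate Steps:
E(t) = 11 - 4*t (E(t) = 5 + (6 - 4*t) = 11 - 4*t)
G(V) = (-5 + V)*(11 - 3*V) (G(V) = (V + (11 - 4*V))*(V - 5) = (11 - 3*V)*(-5 + V) = (-5 + V)*(11 - 3*V))
(-13 + 21)*(G(-4) - 24) - 13*n(-6, 8) = (-13 + 21)*((-55 - 3*(-4)² + 26*(-4)) - 24) - 13*(-2) = 8*((-55 - 3*16 - 104) - 24) + 26 = 8*((-55 - 48 - 104) - 24) + 26 = 8*(-207 - 24) + 26 = 8*(-231) + 26 = -1848 + 26 = -1822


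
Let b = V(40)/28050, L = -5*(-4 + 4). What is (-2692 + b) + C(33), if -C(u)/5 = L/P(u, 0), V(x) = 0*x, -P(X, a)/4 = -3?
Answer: -2692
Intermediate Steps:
P(X, a) = 12 (P(X, a) = -4*(-3) = 12)
L = 0 (L = -5*0 = 0)
V(x) = 0
b = 0 (b = 0/28050 = 0*(1/28050) = 0)
C(u) = 0 (C(u) = -0/12 = -5*0 = 0)
(-2692 + b) + C(33) = (-2692 + 0) + 0 = -2692 + 0 = -2692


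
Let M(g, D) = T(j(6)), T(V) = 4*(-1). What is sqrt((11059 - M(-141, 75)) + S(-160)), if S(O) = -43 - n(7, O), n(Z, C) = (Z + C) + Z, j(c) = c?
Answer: sqrt(11166) ≈ 105.67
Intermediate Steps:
n(Z, C) = C + 2*Z (n(Z, C) = (C + Z) + Z = C + 2*Z)
T(V) = -4
M(g, D) = -4
S(O) = -57 - O (S(O) = -43 - (O + 2*7) = -43 - (O + 14) = -43 - (14 + O) = -43 + (-14 - O) = -57 - O)
sqrt((11059 - M(-141, 75)) + S(-160)) = sqrt((11059 - 1*(-4)) + (-57 - 1*(-160))) = sqrt((11059 + 4) + (-57 + 160)) = sqrt(11063 + 103) = sqrt(11166)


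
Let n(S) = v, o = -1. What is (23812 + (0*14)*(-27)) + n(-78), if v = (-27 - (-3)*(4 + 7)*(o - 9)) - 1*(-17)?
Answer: 23472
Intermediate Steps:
v = -340 (v = (-27 - (-3)*(4 + 7)*(-1 - 9)) - 1*(-17) = (-27 - (-3)*11*(-10)) + 17 = (-27 - (-3)*(-110)) + 17 = (-27 - 1*330) + 17 = (-27 - 330) + 17 = -357 + 17 = -340)
n(S) = -340
(23812 + (0*14)*(-27)) + n(-78) = (23812 + (0*14)*(-27)) - 340 = (23812 + 0*(-27)) - 340 = (23812 + 0) - 340 = 23812 - 340 = 23472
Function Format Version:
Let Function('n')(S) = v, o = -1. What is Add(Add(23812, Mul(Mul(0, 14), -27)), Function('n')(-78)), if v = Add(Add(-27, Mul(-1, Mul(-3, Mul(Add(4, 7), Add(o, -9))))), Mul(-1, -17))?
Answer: 23472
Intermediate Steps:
v = -340 (v = Add(Add(-27, Mul(-1, Mul(-3, Mul(Add(4, 7), Add(-1, -9))))), Mul(-1, -17)) = Add(Add(-27, Mul(-1, Mul(-3, Mul(11, -10)))), 17) = Add(Add(-27, Mul(-1, Mul(-3, -110))), 17) = Add(Add(-27, Mul(-1, 330)), 17) = Add(Add(-27, -330), 17) = Add(-357, 17) = -340)
Function('n')(S) = -340
Add(Add(23812, Mul(Mul(0, 14), -27)), Function('n')(-78)) = Add(Add(23812, Mul(Mul(0, 14), -27)), -340) = Add(Add(23812, Mul(0, -27)), -340) = Add(Add(23812, 0), -340) = Add(23812, -340) = 23472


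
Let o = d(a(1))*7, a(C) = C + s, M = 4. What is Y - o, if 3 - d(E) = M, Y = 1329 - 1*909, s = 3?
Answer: 427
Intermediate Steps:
a(C) = 3 + C (a(C) = C + 3 = 3 + C)
Y = 420 (Y = 1329 - 909 = 420)
d(E) = -1 (d(E) = 3 - 1*4 = 3 - 4 = -1)
o = -7 (o = -1*7 = -7)
Y - o = 420 - 1*(-7) = 420 + 7 = 427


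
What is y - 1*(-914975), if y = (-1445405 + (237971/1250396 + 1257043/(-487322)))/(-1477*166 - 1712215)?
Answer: 545659969942420064940563/596365506780175132 ≈ 9.1498e+5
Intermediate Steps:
y = 440376229323538863/596365506780175132 (y = (-1445405 + (237971*(1/1250396) + 1257043*(-1/487322)))/(-245182 - 1712215) = (-1445405 + (237971/1250396 - 1257043/487322))/(-1957397) = (-1445405 - 727916517683/304672739756)*(-1/1957397) = -440376229323538863/304672739756*(-1/1957397) = 440376229323538863/596365506780175132 ≈ 0.73843)
y - 1*(-914975) = 440376229323538863/596365506780175132 - 1*(-914975) = 440376229323538863/596365506780175132 + 914975 = 545659969942420064940563/596365506780175132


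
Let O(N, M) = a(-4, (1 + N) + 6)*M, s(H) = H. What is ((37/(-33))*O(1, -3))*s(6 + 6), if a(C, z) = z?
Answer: 3552/11 ≈ 322.91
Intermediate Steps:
O(N, M) = M*(7 + N) (O(N, M) = ((1 + N) + 6)*M = (7 + N)*M = M*(7 + N))
((37/(-33))*O(1, -3))*s(6 + 6) = ((37/(-33))*(-3*(7 + 1)))*(6 + 6) = ((37*(-1/33))*(-3*8))*12 = -37/33*(-24)*12 = (296/11)*12 = 3552/11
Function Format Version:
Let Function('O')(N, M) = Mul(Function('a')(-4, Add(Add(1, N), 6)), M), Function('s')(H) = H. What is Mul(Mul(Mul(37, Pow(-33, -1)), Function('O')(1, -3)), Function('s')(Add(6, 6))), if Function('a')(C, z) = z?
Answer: Rational(3552, 11) ≈ 322.91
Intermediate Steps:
Function('O')(N, M) = Mul(M, Add(7, N)) (Function('O')(N, M) = Mul(Add(Add(1, N), 6), M) = Mul(Add(7, N), M) = Mul(M, Add(7, N)))
Mul(Mul(Mul(37, Pow(-33, -1)), Function('O')(1, -3)), Function('s')(Add(6, 6))) = Mul(Mul(Mul(37, Pow(-33, -1)), Mul(-3, Add(7, 1))), Add(6, 6)) = Mul(Mul(Mul(37, Rational(-1, 33)), Mul(-3, 8)), 12) = Mul(Mul(Rational(-37, 33), -24), 12) = Mul(Rational(296, 11), 12) = Rational(3552, 11)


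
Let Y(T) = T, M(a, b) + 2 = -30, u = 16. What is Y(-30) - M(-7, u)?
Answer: 2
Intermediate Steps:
M(a, b) = -32 (M(a, b) = -2 - 30 = -32)
Y(-30) - M(-7, u) = -30 - 1*(-32) = -30 + 32 = 2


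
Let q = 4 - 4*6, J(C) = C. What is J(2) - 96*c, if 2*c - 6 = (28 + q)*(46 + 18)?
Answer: -24862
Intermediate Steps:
q = -20 (q = 4 - 24 = -20)
c = 259 (c = 3 + ((28 - 20)*(46 + 18))/2 = 3 + (8*64)/2 = 3 + (½)*512 = 3 + 256 = 259)
J(2) - 96*c = 2 - 96*259 = 2 - 24864 = -24862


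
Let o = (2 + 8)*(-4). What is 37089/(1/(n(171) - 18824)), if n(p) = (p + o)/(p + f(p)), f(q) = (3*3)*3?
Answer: -15359053541/22 ≈ -6.9814e+8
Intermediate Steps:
f(q) = 27 (f(q) = 9*3 = 27)
o = -40 (o = 10*(-4) = -40)
n(p) = (-40 + p)/(27 + p) (n(p) = (p - 40)/(p + 27) = (-40 + p)/(27 + p))
37089/(1/(n(171) - 18824)) = 37089/(1/((-40 + 171)/(27 + 171) - 18824)) = 37089/(1/(131/198 - 18824)) = 37089/(1/(-3727021/198)) = 37089/(-198/3727021) = 37089*(-3727021/198) = -15359053541/22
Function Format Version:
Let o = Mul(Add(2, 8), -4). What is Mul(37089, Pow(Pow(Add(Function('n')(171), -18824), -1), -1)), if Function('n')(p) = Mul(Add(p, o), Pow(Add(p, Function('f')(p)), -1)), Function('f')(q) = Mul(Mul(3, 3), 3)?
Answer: Rational(-15359053541, 22) ≈ -6.9814e+8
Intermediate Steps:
Function('f')(q) = 27 (Function('f')(q) = Mul(9, 3) = 27)
o = -40 (o = Mul(10, -4) = -40)
Function('n')(p) = Mul(Pow(Add(27, p), -1), Add(-40, p)) (Function('n')(p) = Mul(Add(p, -40), Pow(Add(p, 27), -1)) = Mul(Add(-40, p), Pow(Add(27, p), -1)) = Mul(Pow(Add(27, p), -1), Add(-40, p)))
Mul(37089, Pow(Pow(Add(Function('n')(171), -18824), -1), -1)) = Mul(37089, Pow(Pow(Add(Mul(Pow(Add(27, 171), -1), Add(-40, 171)), -18824), -1), -1)) = Mul(37089, Pow(Pow(Add(Mul(Pow(198, -1), 131), -18824), -1), -1)) = Mul(37089, Pow(Pow(Add(Mul(Rational(1, 198), 131), -18824), -1), -1)) = Mul(37089, Pow(Pow(Add(Rational(131, 198), -18824), -1), -1)) = Mul(37089, Pow(Pow(Rational(-3727021, 198), -1), -1)) = Mul(37089, Pow(Rational(-198, 3727021), -1)) = Mul(37089, Rational(-3727021, 198)) = Rational(-15359053541, 22)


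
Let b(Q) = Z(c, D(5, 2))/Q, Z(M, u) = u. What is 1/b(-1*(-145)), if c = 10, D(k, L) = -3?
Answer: -145/3 ≈ -48.333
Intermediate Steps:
b(Q) = -3/Q
1/b(-1*(-145)) = 1/(-3/((-1*(-145)))) = 1/(-3/145) = -145/3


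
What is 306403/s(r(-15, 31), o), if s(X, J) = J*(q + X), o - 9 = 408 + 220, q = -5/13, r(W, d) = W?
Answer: -306403/9800 ≈ -31.266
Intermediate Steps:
q = -5/13 (q = -5*1/13 = -5/13 ≈ -0.38462)
o = 637 (o = 9 + (408 + 220) = 9 + 628 = 637)
s(X, J) = J*(-5/13 + X)
306403/s(r(-15, 31), o) = 306403/(((1/13)*637*(-5 + 13*(-15)))) = 306403/(((1/13)*637*(-5 - 195))) = 306403/(((1/13)*637*(-200))) = 306403/(-9800) = 306403*(-1/9800) = -306403/9800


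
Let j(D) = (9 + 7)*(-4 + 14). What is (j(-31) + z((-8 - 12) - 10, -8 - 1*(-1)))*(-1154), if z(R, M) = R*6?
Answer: 23080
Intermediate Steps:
z(R, M) = 6*R
j(D) = 160 (j(D) = 16*10 = 160)
(j(-31) + z((-8 - 12) - 10, -8 - 1*(-1)))*(-1154) = (160 + 6*((-8 - 12) - 10))*(-1154) = (160 + 6*(-20 - 10))*(-1154) = (160 + 6*(-30))*(-1154) = (160 - 180)*(-1154) = -20*(-1154) = 23080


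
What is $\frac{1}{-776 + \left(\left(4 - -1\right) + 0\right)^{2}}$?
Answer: $- \frac{1}{751} \approx -0.0013316$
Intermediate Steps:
$\frac{1}{-776 + \left(\left(4 - -1\right) + 0\right)^{2}} = \frac{1}{-776 + \left(\left(4 + 1\right) + 0\right)^{2}} = \frac{1}{-776 + \left(5 + 0\right)^{2}} = \frac{1}{-776 + 5^{2}} = \frac{1}{-776 + 25} = \frac{1}{-751} = - \frac{1}{751}$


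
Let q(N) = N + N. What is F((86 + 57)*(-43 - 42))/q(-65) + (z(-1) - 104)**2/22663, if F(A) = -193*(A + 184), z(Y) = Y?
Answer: -52359229939/2946190 ≈ -17772.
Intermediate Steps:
q(N) = 2*N
F(A) = -35512 - 193*A (F(A) = -193*(184 + A) = -35512 - 193*A)
F((86 + 57)*(-43 - 42))/q(-65) + (z(-1) - 104)**2/22663 = (-35512 - 193*(86 + 57)*(-43 - 42))/((2*(-65))) + (-1 - 104)**2/22663 = (-35512 - 27599*(-85))/(-130) + (-105)**2*(1/22663) = (-35512 - 193*(-12155))*(-1/130) + 11025*(1/22663) = (-35512 + 2345915)*(-1/130) + 11025/22663 = 2310403*(-1/130) + 11025/22663 = -2310403/130 + 11025/22663 = -52359229939/2946190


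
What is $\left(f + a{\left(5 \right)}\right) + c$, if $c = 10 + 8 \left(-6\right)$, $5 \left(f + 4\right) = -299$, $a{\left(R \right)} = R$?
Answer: $- \frac{484}{5} \approx -96.8$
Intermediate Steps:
$f = - \frac{319}{5}$ ($f = -4 + \frac{1}{5} \left(-299\right) = -4 - \frac{299}{5} = - \frac{319}{5} \approx -63.8$)
$c = -38$ ($c = 10 - 48 = -38$)
$\left(f + a{\left(5 \right)}\right) + c = \left(- \frac{319}{5} + 5\right) - 38 = - \frac{294}{5} - 38 = - \frac{484}{5}$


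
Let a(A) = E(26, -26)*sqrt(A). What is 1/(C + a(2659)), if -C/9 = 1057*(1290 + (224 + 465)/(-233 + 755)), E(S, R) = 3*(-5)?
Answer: -41324474114/507643327594613389 + 50460*sqrt(2659)/507643327594613389 ≈ -8.1399e-8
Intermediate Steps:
E(S, R) = -15
C = -712490933/58 (C = -9513*(1290 + (224 + 465)/(-233 + 755)) = -9513*(1290 + 689/522) = -9513*674069/522 = -9*712490933/522 = -712490933/58 ≈ -1.2284e+7)
a(A) = -15*sqrt(A)
1/(C + a(2659)) = 1/(-712490933/58 - 15*sqrt(2659))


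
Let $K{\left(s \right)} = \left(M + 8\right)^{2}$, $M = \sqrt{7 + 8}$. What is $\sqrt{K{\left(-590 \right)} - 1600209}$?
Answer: $\sqrt{-1600209 + \left(8 + \sqrt{15}\right)^{2}} \approx 1264.9 i$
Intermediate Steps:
$M = \sqrt{15} \approx 3.873$
$K{\left(s \right)} = \left(8 + \sqrt{15}\right)^{2}$ ($K{\left(s \right)} = \left(\sqrt{15} + 8\right)^{2} = \left(8 + \sqrt{15}\right)^{2}$)
$\sqrt{K{\left(-590 \right)} - 1600209} = \sqrt{\left(8 + \sqrt{15}\right)^{2} - 1600209} = \sqrt{-1600209 + \left(8 + \sqrt{15}\right)^{2}}$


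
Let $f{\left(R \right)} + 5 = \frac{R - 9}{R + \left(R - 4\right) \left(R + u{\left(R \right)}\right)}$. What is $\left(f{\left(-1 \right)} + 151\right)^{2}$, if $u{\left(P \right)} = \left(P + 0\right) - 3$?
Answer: $\frac{3052009}{144} \approx 21195.0$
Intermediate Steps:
$u{\left(P \right)} = -3 + P$ ($u{\left(P \right)} = P - 3 = -3 + P$)
$f{\left(R \right)} = -5 + \frac{-9 + R}{R + \left(-4 + R\right) \left(-3 + 2 R\right)}$ ($f{\left(R \right)} = -5 + \frac{R - 9}{R + \left(R - 4\right) \left(R + \left(-3 + R\right)\right)} = -5 + \frac{-9 + R}{R + \left(-4 + R\right) \left(-3 + 2 R\right)}$)
$\left(f{\left(-1 \right)} + 151\right)^{2} = \left(\frac{-69 - 10 \left(-1\right)^{2} + 51 \left(-1\right)}{2 \left(6 + \left(-1\right)^{2} - -5\right)} + 151\right)^{2} = \left(\frac{-69 - 10 - 51}{2 \left(6 + 1 + 5\right)} + 151\right)^{2} = \left(\frac{-69 - 10 - 51}{2 \cdot 12} + 151\right)^{2} = \left(\frac{1}{2} \cdot \frac{1}{12} \left(-130\right) + 151\right)^{2} = \left(- \frac{65}{12} + 151\right)^{2} = \left(\frac{1747}{12}\right)^{2} = \frac{3052009}{144}$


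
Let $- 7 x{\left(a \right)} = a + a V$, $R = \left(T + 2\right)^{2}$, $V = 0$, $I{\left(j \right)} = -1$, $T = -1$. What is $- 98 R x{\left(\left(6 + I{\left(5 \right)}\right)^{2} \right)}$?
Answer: $350$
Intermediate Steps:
$R = 1$ ($R = \left(-1 + 2\right)^{2} = 1^{2} = 1$)
$x{\left(a \right)} = - \frac{a}{7}$ ($x{\left(a \right)} = - \frac{a + a 0}{7} = - \frac{a + 0}{7} = - \frac{a}{7}$)
$- 98 R x{\left(\left(6 + I{\left(5 \right)}\right)^{2} \right)} = \left(-98\right) 1 \left(- \frac{\left(6 - 1\right)^{2}}{7}\right) = - 98 \left(- \frac{5^{2}}{7}\right) = - 98 \left(\left(- \frac{1}{7}\right) 25\right) = \left(-98\right) \left(- \frac{25}{7}\right) = 350$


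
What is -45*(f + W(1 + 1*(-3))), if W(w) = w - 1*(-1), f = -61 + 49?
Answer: 585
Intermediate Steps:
f = -12
W(w) = 1 + w (W(w) = w + 1 = 1 + w)
-45*(f + W(1 + 1*(-3))) = -45*(-12 + (1 + (1 + 1*(-3)))) = -45*(-12 + (1 + (1 - 3))) = -45*(-12 + (1 - 2)) = -45*(-12 - 1) = -45*(-13) = 585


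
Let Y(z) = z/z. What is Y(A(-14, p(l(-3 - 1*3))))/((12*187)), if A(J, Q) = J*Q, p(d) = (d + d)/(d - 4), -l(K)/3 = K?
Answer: 1/2244 ≈ 0.00044563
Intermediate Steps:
l(K) = -3*K
p(d) = 2*d/(-4 + d) (p(d) = (2*d)/(-4 + d) = 2*d/(-4 + d))
Y(z) = 1
Y(A(-14, p(l(-3 - 1*3))))/((12*187)) = 1/(12*187) = 1/2244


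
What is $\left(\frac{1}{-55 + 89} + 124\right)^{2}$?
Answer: $\frac{17783089}{1156} \approx 15383.0$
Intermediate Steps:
$\left(\frac{1}{-55 + 89} + 124\right)^{2} = \left(\frac{1}{34} + 124\right)^{2} = \left(\frac{4217}{34}\right)^{2} = \frac{17783089}{1156}$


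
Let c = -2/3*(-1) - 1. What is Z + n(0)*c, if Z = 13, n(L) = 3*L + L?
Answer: 13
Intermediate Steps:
n(L) = 4*L
c = -1/3 (c = -2*1/3*(-1) - 1 = -2/3*(-1) - 1 = 2/3 - 1 = -1/3 ≈ -0.33333)
Z + n(0)*c = 13 + (4*0)*(-1/3) = 13 + 0*(-1/3) = 13 + 0 = 13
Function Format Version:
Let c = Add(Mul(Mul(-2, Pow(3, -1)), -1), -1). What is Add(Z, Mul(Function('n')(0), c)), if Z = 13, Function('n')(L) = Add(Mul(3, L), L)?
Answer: 13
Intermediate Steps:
Function('n')(L) = Mul(4, L)
c = Rational(-1, 3) (c = Add(Mul(Mul(-2, Rational(1, 3)), -1), -1) = Add(Mul(Rational(-2, 3), -1), -1) = Add(Rational(2, 3), -1) = Rational(-1, 3) ≈ -0.33333)
Add(Z, Mul(Function('n')(0), c)) = Add(13, Mul(Mul(4, 0), Rational(-1, 3))) = Add(13, Mul(0, Rational(-1, 3))) = Add(13, 0) = 13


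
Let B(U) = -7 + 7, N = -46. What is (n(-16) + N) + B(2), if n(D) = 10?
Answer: -36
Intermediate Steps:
B(U) = 0
(n(-16) + N) + B(2) = (10 - 46) + 0 = -36 + 0 = -36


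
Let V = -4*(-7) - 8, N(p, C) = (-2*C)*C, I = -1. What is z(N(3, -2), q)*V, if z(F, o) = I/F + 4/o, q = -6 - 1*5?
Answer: -105/22 ≈ -4.7727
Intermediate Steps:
N(p, C) = -2*C²
q = -11 (q = -6 - 5 = -11)
z(F, o) = -1/F + 4/o
V = 20 (V = 28 - 8 = 20)
z(N(3, -2), q)*V = (-1/((-2*(-2)²)) + 4/(-11))*20 = (-1/((-2*4)) + 4*(-1/11))*20 = (-1/(-8) - 4/11)*20 = (-1*(-⅛) - 4/11)*20 = (⅛ - 4/11)*20 = -21/88*20 = -105/22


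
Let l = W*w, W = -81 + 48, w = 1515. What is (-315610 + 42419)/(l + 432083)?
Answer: -273191/382088 ≈ -0.71500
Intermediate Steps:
W = -33
l = -49995 (l = -33*1515 = -49995)
(-315610 + 42419)/(l + 432083) = (-315610 + 42419)/(-49995 + 432083) = -273191/382088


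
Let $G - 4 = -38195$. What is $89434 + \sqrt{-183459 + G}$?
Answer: $89434 + 5 i \sqrt{8866} \approx 89434.0 + 470.8 i$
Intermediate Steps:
$G = -38191$ ($G = 4 - 38195 = -38191$)
$89434 + \sqrt{-183459 + G} = 89434 + \sqrt{-183459 - 38191} = 89434 + \sqrt{-221650} = 89434 + 5 i \sqrt{8866}$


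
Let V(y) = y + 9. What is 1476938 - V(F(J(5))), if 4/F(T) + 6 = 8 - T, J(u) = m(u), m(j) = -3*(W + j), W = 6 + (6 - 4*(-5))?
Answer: 166892973/113 ≈ 1.4769e+6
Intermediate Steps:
W = 32 (W = 6 + (6 + 20) = 6 + 26 = 32)
m(j) = -96 - 3*j (m(j) = -3*(32 + j) = -96 - 3*j)
J(u) = -96 - 3*u
F(T) = 4/(2 - T) (F(T) = 4/(-6 + (8 - T)) = 4/(2 - T))
V(y) = 9 + y
1476938 - V(F(J(5))) = 1476938 - (9 - 4/(-2 + (-96 - 3*5))) = 1476938 - (9 - 4/(-2 + (-96 - 15))) = 1476938 - (9 - 4/(-2 - 111)) = 1476938 - (9 - 4/(-113)) = 1476938 - (9 - 4*(-1/113)) = 1476938 - (9 + 4/113) = 1476938 - 1*1021/113 = 1476938 - 1021/113 = 166892973/113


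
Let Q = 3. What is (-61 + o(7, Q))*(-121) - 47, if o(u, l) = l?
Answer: 6971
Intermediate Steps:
(-61 + o(7, Q))*(-121) - 47 = (-61 + 3)*(-121) - 47 = -58*(-121) - 47 = 7018 - 47 = 6971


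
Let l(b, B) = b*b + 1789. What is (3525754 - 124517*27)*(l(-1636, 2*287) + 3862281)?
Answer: 1071312007970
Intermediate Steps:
l(b, B) = 1789 + b² (l(b, B) = b² + 1789 = 1789 + b²)
(3525754 - 124517*27)*(l(-1636, 2*287) + 3862281) = (3525754 - 124517*27)*((1789 + (-1636)²) + 3862281) = (3525754 - 3361959)*((1789 + 2676496) + 3862281) = 163795*(2678285 + 3862281) = 163795*6540566 = 1071312007970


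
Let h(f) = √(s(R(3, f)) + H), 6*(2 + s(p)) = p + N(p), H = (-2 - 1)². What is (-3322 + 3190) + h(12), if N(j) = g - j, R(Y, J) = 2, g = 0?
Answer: -132 + √7 ≈ -129.35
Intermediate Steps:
N(j) = -j (N(j) = 0 - j = -j)
H = 9 (H = (-3)² = 9)
s(p) = -2 (s(p) = -2 + (p - p)/6 = -2 + (⅙)*0 = -2 + 0 = -2)
h(f) = √7 (h(f) = √(-2 + 9) = √7)
(-3322 + 3190) + h(12) = (-3322 + 3190) + √7 = -132 + √7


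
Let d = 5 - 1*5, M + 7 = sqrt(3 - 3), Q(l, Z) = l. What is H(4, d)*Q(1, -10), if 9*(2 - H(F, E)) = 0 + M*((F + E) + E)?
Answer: 46/9 ≈ 5.1111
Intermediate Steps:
M = -7 (M = -7 + sqrt(3 - 3) = -7 + sqrt(0) = -7 + 0 = -7)
d = 0 (d = 5 - 5 = 0)
H(F, E) = 2 + 7*F/9 + 14*E/9 (H(F, E) = 2 - (0 - 7*((F + E) + E))/9 = 2 - (0 - 7*((E + F) + E))/9 = 2 - (0 - 7*(F + 2*E))/9 = 2 - (0 + (-14*E - 7*F))/9 = 2 - (-14*E - 7*F)/9 = 2 + (7*F/9 + 14*E/9) = 2 + 7*F/9 + 14*E/9)
H(4, d)*Q(1, -10) = (2 + (7/9)*4 + (14/9)*0)*1 = (2 + 28/9 + 0)*1 = (46/9)*1 = 46/9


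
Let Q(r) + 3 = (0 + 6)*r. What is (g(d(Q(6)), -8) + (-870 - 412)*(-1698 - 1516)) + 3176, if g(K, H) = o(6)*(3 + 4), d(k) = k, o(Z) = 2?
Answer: 4123538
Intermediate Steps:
Q(r) = -3 + 6*r (Q(r) = -3 + (0 + 6)*r = -3 + 6*r)
g(K, H) = 14 (g(K, H) = 2*(3 + 4) = 2*7 = 14)
(g(d(Q(6)), -8) + (-870 - 412)*(-1698 - 1516)) + 3176 = (14 + (-870 - 412)*(-1698 - 1516)) + 3176 = (14 - 1282*(-3214)) + 3176 = (14 + 4120348) + 3176 = 4120362 + 3176 = 4123538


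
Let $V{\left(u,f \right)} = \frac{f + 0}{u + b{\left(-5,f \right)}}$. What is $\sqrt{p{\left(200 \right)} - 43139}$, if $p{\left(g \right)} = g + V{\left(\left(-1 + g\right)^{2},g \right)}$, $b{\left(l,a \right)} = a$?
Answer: $\frac{i \sqrt{68020503587139}}{39801} \approx 207.22 i$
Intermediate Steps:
$V{\left(u,f \right)} = \frac{f}{f + u}$ ($V{\left(u,f \right)} = \frac{f + 0}{u + f} = \frac{f}{f + u}$)
$p{\left(g \right)} = g + \frac{g}{g + \left(-1 + g\right)^{2}}$
$\sqrt{p{\left(200 \right)} - 43139} = \sqrt{\frac{200 \left(2 + 200^{2} - 200\right)}{1 + 200^{2} - 200} - 43139} = \sqrt{\frac{200 \left(2 + 40000 - 200\right)}{1 + 40000 - 200} - 43139} = \sqrt{200 \cdot \frac{1}{39801} \cdot 39802 - 43139} = \sqrt{\frac{7960400}{39801} - 43139} = \sqrt{- \frac{1709014939}{39801}} = \frac{i \sqrt{68020503587139}}{39801}$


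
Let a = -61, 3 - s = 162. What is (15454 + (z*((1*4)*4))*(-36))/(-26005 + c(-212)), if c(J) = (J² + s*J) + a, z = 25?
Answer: 527/26293 ≈ 0.020043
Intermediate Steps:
s = -159 (s = 3 - 1*162 = 3 - 162 = -159)
c(J) = -61 + J² - 159*J (c(J) = (J² - 159*J) - 61 = -61 + J² - 159*J)
(15454 + (z*((1*4)*4))*(-36))/(-26005 + c(-212)) = (15454 + (25*((1*4)*4))*(-36))/(-26005 + (-61 + (-212)² - 159*(-212))) = (15454 + (25*(4*4))*(-36))/(-26005 + (-61 + 44944 + 33708)) = (15454 + (25*16)*(-36))/(-26005 + 78591) = (15454 + 400*(-36))/52586 = (15454 - 14400)*(1/52586) = 1054*(1/52586) = 527/26293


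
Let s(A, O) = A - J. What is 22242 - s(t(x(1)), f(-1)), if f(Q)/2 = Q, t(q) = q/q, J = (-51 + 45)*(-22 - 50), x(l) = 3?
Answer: 22673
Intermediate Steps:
J = 432 (J = -6*(-72) = 432)
t(q) = 1
f(Q) = 2*Q
s(A, O) = -432 + A (s(A, O) = A - 1*432 = A - 432 = -432 + A)
22242 - s(t(x(1)), f(-1)) = 22242 - (-432 + 1) = 22242 - 1*(-431) = 22242 + 431 = 22673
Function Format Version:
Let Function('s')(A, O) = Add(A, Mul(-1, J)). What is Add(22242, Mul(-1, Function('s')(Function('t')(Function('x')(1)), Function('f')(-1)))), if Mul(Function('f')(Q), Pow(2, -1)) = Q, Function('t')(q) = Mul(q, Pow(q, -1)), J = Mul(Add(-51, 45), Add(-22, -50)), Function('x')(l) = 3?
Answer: 22673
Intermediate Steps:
J = 432 (J = Mul(-6, -72) = 432)
Function('t')(q) = 1
Function('f')(Q) = Mul(2, Q)
Function('s')(A, O) = Add(-432, A) (Function('s')(A, O) = Add(A, Mul(-1, 432)) = Add(A, -432) = Add(-432, A))
Add(22242, Mul(-1, Function('s')(Function('t')(Function('x')(1)), Function('f')(-1)))) = Add(22242, Mul(-1, Add(-432, 1))) = Add(22242, Mul(-1, -431)) = Add(22242, 431) = 22673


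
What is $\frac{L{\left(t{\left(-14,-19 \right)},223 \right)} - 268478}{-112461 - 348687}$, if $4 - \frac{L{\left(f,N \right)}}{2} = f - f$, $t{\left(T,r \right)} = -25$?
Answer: $\frac{44745}{76858} \approx 0.58218$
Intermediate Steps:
$L{\left(f,N \right)} = 8$ ($L{\left(f,N \right)} = 8 - 2 \left(f - f\right) = 8 - 0 = 8 + 0 = 8$)
$\frac{L{\left(t{\left(-14,-19 \right)},223 \right)} - 268478}{-112461 - 348687} = \frac{8 - 268478}{-112461 - 348687} = \frac{8 - 268478}{-461148} = \left(8 - 268478\right) \left(- \frac{1}{461148}\right) = \left(-268470\right) \left(- \frac{1}{461148}\right) = \frac{44745}{76858}$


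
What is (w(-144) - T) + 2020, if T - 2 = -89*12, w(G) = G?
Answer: 2942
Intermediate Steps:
T = -1066 (T = 2 - 89*12 = 2 - 1068 = -1066)
(w(-144) - T) + 2020 = (-144 - 1*(-1066)) + 2020 = (-144 + 1066) + 2020 = 922 + 2020 = 2942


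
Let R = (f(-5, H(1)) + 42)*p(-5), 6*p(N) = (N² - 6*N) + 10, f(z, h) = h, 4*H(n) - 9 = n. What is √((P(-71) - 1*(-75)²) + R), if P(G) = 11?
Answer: I*√184749/6 ≈ 71.637*I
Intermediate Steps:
H(n) = 9/4 + n/4
p(N) = 5/3 - N + N²/6 (p(N) = ((N² - 6*N) + 10)/6 = (10 + N² - 6*N)/6 = 5/3 - N + N²/6)
R = 5785/12 (R = ((9/4 + (¼)*1) + 42)*(5/3 - 1*(-5) + (⅙)*(-5)²) = ((9/4 + ¼) + 42)*(5/3 + 5 + (⅙)*25) = (5/2 + 42)*(5/3 + 5 + 25/6) = (89/2)*(65/6) = 5785/12 ≈ 482.08)
√((P(-71) - 1*(-75)²) + R) = √((11 - 1*(-75)²) + 5785/12) = √((11 - 1*5625) + 5785/12) = √((11 - 5625) + 5785/12) = √(-5614 + 5785/12) = √(-61583/12) = I*√184749/6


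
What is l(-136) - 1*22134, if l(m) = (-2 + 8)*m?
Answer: -22950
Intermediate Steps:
l(m) = 6*m
l(-136) - 1*22134 = 6*(-136) - 1*22134 = -816 - 22134 = -22950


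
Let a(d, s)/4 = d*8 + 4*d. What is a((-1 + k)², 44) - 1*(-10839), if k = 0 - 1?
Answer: 11031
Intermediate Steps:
k = -1
a(d, s) = 48*d (a(d, s) = 4*(d*8 + 4*d) = 4*(8*d + 4*d) = 4*(12*d) = 48*d)
a((-1 + k)², 44) - 1*(-10839) = 48*(-1 - 1)² - 1*(-10839) = 48*(-2)² + 10839 = 48*4 + 10839 = 192 + 10839 = 11031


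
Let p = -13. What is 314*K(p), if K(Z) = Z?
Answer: -4082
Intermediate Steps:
314*K(p) = 314*(-13) = -4082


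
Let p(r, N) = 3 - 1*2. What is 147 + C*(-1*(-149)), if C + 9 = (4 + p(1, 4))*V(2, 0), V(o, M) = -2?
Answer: -2684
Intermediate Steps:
p(r, N) = 1 (p(r, N) = 3 - 2 = 1)
C = -19 (C = -9 + (4 + 1)*(-2) = -9 + 5*(-2) = -9 - 10 = -19)
147 + C*(-1*(-149)) = 147 - (-19)*(-149) = 147 - 19*149 = 147 - 2831 = -2684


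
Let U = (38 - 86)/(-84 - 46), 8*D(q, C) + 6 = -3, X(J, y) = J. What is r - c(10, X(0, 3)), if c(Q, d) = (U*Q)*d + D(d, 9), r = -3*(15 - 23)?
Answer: 201/8 ≈ 25.125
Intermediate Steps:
D(q, C) = -9/8 (D(q, C) = -3/4 + (1/8)*(-3) = -3/4 - 3/8 = -9/8)
U = 24/65 (U = -48/(-130) = -48*(-1/130) = 24/65 ≈ 0.36923)
r = 24 (r = -3*(-8) = 24)
c(Q, d) = -9/8 + 24*Q*d/65 (c(Q, d) = (24*Q/65)*d - 9/8 = 24*Q*d/65 - 9/8 = -9/8 + 24*Q*d/65)
r - c(10, X(0, 3)) = 24 - (-9/8 + (24/65)*10*0) = 24 - (-9/8 + 0) = 24 - 1*(-9/8) = 24 + 9/8 = 201/8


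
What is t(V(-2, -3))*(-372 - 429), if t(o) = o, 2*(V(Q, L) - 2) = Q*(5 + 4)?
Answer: 5607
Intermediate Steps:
V(Q, L) = 2 + 9*Q/2 (V(Q, L) = 2 + (Q*(5 + 4))/2 = 2 + (Q*9)/2 = 2 + (9*Q)/2 = 2 + 9*Q/2)
t(V(-2, -3))*(-372 - 429) = (2 + (9/2)*(-2))*(-372 - 429) = (2 - 9)*(-801) = -7*(-801) = 5607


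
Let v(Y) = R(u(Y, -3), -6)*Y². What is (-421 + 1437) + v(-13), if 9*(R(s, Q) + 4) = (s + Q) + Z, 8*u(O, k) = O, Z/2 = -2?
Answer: 2921/24 ≈ 121.71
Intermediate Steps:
Z = -4 (Z = 2*(-2) = -4)
u(O, k) = O/8
R(s, Q) = -40/9 + Q/9 + s/9 (R(s, Q) = -4 + ((s + Q) - 4)/9 = -4 + ((Q + s) - 4)/9 = -4 + (-4 + Q + s)/9 = -4 + (-4/9 + Q/9 + s/9) = -40/9 + Q/9 + s/9)
v(Y) = Y²*(-46/9 + Y/72) (v(Y) = (-40/9 + (⅑)*(-6) + (Y/8)/9)*Y² = (-40/9 - ⅔ + Y/72)*Y² = (-46/9 + Y/72)*Y² = Y²*(-46/9 + Y/72))
(-421 + 1437) + v(-13) = (-421 + 1437) + (1/72)*(-13)²*(-368 - 13) = 1016 + (1/72)*169*(-381) = 1016 - 21463/24 = 2921/24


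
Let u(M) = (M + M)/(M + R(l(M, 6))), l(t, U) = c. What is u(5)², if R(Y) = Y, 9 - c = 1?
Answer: 100/169 ≈ 0.59172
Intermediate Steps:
c = 8 (c = 9 - 1*1 = 9 - 1 = 8)
l(t, U) = 8
u(M) = 2*M/(8 + M) (u(M) = (M + M)/(M + 8) = (2*M)/(8 + M) = 2*M/(8 + M))
u(5)² = (2*5/(8 + 5))² = (2*5/13)² = (2*5*(1/13))² = (10/13)² = 100/169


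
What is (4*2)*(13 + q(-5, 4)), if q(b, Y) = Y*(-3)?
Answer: 8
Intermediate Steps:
q(b, Y) = -3*Y
(4*2)*(13 + q(-5, 4)) = (4*2)*(13 - 3*4) = 8*(13 - 12) = 8*1 = 8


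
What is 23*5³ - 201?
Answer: 2674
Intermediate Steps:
23*5³ - 201 = 23*125 - 201 = 2875 - 201 = 2674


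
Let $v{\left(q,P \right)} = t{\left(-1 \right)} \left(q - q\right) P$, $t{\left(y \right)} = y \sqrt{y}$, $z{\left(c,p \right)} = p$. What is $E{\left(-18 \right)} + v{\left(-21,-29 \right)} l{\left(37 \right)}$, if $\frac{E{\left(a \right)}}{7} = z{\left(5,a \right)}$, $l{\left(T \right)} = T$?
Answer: $-126$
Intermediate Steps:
$t{\left(y \right)} = y^{\frac{3}{2}}$
$E{\left(a \right)} = 7 a$
$v{\left(q,P \right)} = 0$ ($v{\left(q,P \right)} = \left(-1\right)^{\frac{3}{2}} \left(q - q\right) P = - i 0 P = 0 P = 0$)
$E{\left(-18 \right)} + v{\left(-21,-29 \right)} l{\left(37 \right)} = 7 \left(-18\right) + 0 \cdot 37 = -126 + 0 = -126$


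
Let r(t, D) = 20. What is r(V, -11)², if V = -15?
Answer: 400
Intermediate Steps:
r(V, -11)² = 20² = 400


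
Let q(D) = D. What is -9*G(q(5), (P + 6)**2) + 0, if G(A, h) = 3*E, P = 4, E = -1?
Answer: 27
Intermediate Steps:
G(A, h) = -3 (G(A, h) = 3*(-1) = -3)
-9*G(q(5), (P + 6)**2) + 0 = -9*(-3) + 0 = 27 + 0 = 27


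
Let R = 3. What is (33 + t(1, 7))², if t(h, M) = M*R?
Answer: 2916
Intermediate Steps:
t(h, M) = 3*M (t(h, M) = M*3 = 3*M)
(33 + t(1, 7))² = (33 + 3*7)² = (33 + 21)² = 54² = 2916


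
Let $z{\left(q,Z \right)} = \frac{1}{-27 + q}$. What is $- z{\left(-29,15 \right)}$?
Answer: $\frac{1}{56} \approx 0.017857$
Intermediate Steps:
$- z{\left(-29,15 \right)} = - \frac{1}{-27 - 29} = - \frac{1}{-56} = \left(-1\right) \left(- \frac{1}{56}\right) = \frac{1}{56}$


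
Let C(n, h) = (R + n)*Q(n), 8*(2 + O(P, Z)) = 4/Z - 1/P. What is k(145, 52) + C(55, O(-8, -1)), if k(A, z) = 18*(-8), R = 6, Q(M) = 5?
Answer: 161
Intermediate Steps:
O(P, Z) = -2 + 1/(2*Z) - 1/(8*P) (O(P, Z) = -2 + (4/Z - 1/P)/8 = -2 + (-1/P + 4/Z)/8 = -2 + (1/(2*Z) - 1/(8*P)) = -2 + 1/(2*Z) - 1/(8*P))
k(A, z) = -144
C(n, h) = 30 + 5*n (C(n, h) = (6 + n)*5 = 30 + 5*n)
k(145, 52) + C(55, O(-8, -1)) = -144 + (30 + 5*55) = -144 + (30 + 275) = -144 + 305 = 161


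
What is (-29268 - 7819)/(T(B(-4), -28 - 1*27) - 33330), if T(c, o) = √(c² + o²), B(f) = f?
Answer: 1236109710/1110885859 + 37087*√3041/1110885859 ≈ 1.1146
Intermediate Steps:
(-29268 - 7819)/(T(B(-4), -28 - 1*27) - 33330) = (-29268 - 7819)/(√((-4)² + (-28 - 1*27)²) - 33330) = -37087/(√(16 + (-28 - 27)²) - 33330) = -37087/(√(16 + (-55)²) - 33330) = -37087/(√(16 + 3025) - 33330) = -37087/(√3041 - 33330) = -37087/(-33330 + √3041)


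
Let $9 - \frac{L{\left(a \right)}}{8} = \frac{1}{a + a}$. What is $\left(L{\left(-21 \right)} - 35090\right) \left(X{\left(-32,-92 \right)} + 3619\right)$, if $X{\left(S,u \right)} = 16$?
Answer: $- \frac{2673084490}{21} \approx -1.2729 \cdot 10^{8}$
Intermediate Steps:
$L{\left(a \right)} = 72 - \frac{4}{a}$ ($L{\left(a \right)} = 72 - \frac{8}{a + a} = 72 - \frac{8}{2 a} = 72 - 8 \frac{1}{2 a} = 72 - \frac{4}{a}$)
$\left(L{\left(-21 \right)} - 35090\right) \left(X{\left(-32,-92 \right)} + 3619\right) = \left(\left(72 - \frac{4}{-21}\right) - 35090\right) \left(16 + 3619\right) = \left(\left(72 - - \frac{4}{21}\right) - 35090\right) 3635 = \left(\left(72 + \frac{4}{21}\right) - 35090\right) 3635 = \left(\frac{1516}{21} - 35090\right) 3635 = \left(- \frac{735374}{21}\right) 3635 = - \frac{2673084490}{21}$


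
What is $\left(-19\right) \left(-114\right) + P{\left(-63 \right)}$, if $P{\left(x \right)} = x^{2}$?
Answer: $6135$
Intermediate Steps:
$\left(-19\right) \left(-114\right) + P{\left(-63 \right)} = \left(-19\right) \left(-114\right) + \left(-63\right)^{2} = 2166 + 3969 = 6135$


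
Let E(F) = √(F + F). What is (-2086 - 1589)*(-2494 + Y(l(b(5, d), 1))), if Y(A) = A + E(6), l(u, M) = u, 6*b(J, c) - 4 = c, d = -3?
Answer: 18329675/2 - 7350*√3 ≈ 9.1521e+6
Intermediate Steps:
b(J, c) = ⅔ + c/6
E(F) = √2*√F (E(F) = √(2*F) = √2*√F)
Y(A) = A + 2*√3 (Y(A) = A + √2*√6 = A + 2*√3)
(-2086 - 1589)*(-2494 + Y(l(b(5, d), 1))) = (-2086 - 1589)*(-2494 + ((⅔ + (⅙)*(-3)) + 2*√3)) = -3675*(-2494 + ((⅔ - ½) + 2*√3)) = -3675*(-2494 + (⅙ + 2*√3)) = -3675*(-14963/6 + 2*√3) = 18329675/2 - 7350*√3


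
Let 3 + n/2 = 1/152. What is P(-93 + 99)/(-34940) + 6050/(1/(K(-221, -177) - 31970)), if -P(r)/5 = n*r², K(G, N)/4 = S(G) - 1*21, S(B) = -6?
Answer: -25767314310895/132772 ≈ -1.9407e+8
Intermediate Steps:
n = -455/76 (n = -6 + 2/152 = -6 + 2*(1/152) = -6 + 1/76 = -455/76 ≈ -5.9868)
K(G, N) = -108 (K(G, N) = 4*(-6 - 1*21) = 4*(-6 - 21) = 4*(-27) = -108)
P(r) = 2275*r²/76 (P(r) = -(-2275)*r²/76 = 2275*r²/76)
P(-93 + 99)/(-34940) + 6050/(1/(K(-221, -177) - 31970)) = (2275*(-93 + 99)²/76)/(-34940) + 6050/(1/(-108 - 31970)) = ((2275/76)*6²)*(-1/34940) + 6050/(1/(-32078)) = ((2275/76)*36)*(-1/34940) + 6050/(-1/32078) = (20475/19)*(-1/34940) + 6050*(-32078) = -4095/132772 - 194071900 = -25767314310895/132772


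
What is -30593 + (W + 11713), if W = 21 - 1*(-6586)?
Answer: -12273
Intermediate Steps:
W = 6607 (W = 21 + 6586 = 6607)
-30593 + (W + 11713) = -30593 + (6607 + 11713) = -30593 + 18320 = -12273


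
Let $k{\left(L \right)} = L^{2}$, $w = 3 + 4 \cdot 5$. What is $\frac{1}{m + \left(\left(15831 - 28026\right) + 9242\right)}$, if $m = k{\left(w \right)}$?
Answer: $- \frac{1}{2424} \approx -0.00041254$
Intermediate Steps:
$w = 23$ ($w = 3 + 20 = 23$)
$m = 529$ ($m = 23^{2} = 529$)
$\frac{1}{m + \left(\left(15831 - 28026\right) + 9242\right)} = \frac{1}{529 + \left(\left(15831 - 28026\right) + 9242\right)} = \frac{1}{529 + \left(-12195 + 9242\right)} = \frac{1}{529 - 2953} = \frac{1}{-2424} = - \frac{1}{2424}$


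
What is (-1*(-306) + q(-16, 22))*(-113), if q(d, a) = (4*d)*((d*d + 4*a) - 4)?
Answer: 2424302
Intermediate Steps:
q(d, a) = 4*d*(-4 + d² + 4*a) (q(d, a) = (4*d)*((d² + 4*a) - 4) = (4*d)*(-4 + d² + 4*a) = 4*d*(-4 + d² + 4*a))
(-1*(-306) + q(-16, 22))*(-113) = (-1*(-306) + 4*(-16)*(-4 + (-16)² + 4*22))*(-113) = (306 + 4*(-16)*(-4 + 256 + 88))*(-113) = (306 + 4*(-16)*340)*(-113) = (306 - 21760)*(-113) = -21454*(-113) = 2424302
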